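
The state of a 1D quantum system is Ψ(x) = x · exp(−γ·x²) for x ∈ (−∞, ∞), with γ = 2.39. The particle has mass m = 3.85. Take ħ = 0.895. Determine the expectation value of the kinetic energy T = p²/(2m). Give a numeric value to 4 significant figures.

T = −(ħ²/2m) d²/dx², so ⟨T⟩ = −(ħ²/2m) ∫ Ψ*·Ψ'' dx / ∫|Ψ|² dx; with m = 3.85.
Expand each integrand as polynomial × e^(−2γx²) and use ∫x^(2j)·e^(−2γx²) dx = (2j−1)!!/(4γ)^j · √(π/(2γ)), odd powers → 0; here √(π/(2γ)) = 0.81070. Differentiate with the product rule, d/dx e^(−γx²) = −2γx·e^(−γx²).
State is unnormalized: ∫|Ψ|² dx = 0.084801, and ∫Ψ*·(−ħ²/2m · Ψ'') dx = 0.063252, so ⟨T⟩ = 0.063252 / 0.084801.
⟨T⟩ = 0.74589.

0.7459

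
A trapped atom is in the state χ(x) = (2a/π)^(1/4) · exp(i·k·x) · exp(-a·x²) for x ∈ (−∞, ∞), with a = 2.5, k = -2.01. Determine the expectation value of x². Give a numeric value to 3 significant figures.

0.100

⟨x²⟩ = ∫ x²·|χ|² dx (integrals over the domain).
Gaussian moments: ∫x^(2j)·e^(−2ax²) dx = (2j−1)!!/(4a)^j · √(π/(2a)), odd powers integrate to 0; here √(π/(2a)) = 0.79267.
⟨x²⟩ = 0.10000.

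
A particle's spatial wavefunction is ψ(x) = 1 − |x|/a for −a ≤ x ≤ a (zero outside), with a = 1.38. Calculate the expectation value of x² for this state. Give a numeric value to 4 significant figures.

⟨x²⟩ = ∫ x²·|ψ|² dx / ∫|ψ|² dx (integrals over the domain).
ψ is even, so ∫ over [−a, a] = 2∫₀ᵃ with ψ = 1 − x/a there: ∫₀ᵃ (1 − x/a)² dx = a/3, ∫₀ᵃ x²(1 − x/a)² dx = a³/30, ∫₀ᵃ x⁴(1 − x/a)² dx = a⁵/105.
State is unnormalized: ∫|ψ|² dx = 0.92000, and ∫ψ*·x²·ψ dx = 0.17520, so ⟨x²⟩ = 0.17520 / 0.92000.
⟨x²⟩ = 0.19044.

0.1904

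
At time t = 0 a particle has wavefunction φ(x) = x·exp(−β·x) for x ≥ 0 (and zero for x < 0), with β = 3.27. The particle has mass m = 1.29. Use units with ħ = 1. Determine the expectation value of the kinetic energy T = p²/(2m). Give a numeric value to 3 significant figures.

T = −(ħ²/2m) d²/dx², so ⟨T⟩ = −(ħ²/2m) ∫ φ*·φ'' dx / ∫|φ|² dx; with m = 1.29.
Differentiate x·exp(−β·x) with the product rule; every integrand then reduces to terms xʲ·e^(−2βx) on [0, ∞), with ∫₀^∞ xʲ·e^(−2βx) dx = j!/(2β)^(j+1).
State is unnormalized: ∫|φ|² dx = 0.0071498, and ∫φ*·(−ħ²/2m · φ'') dx = 0.029633, so ⟨T⟩ = 0.029633 / 0.0071498.
⟨T⟩ = 4.1445.

4.14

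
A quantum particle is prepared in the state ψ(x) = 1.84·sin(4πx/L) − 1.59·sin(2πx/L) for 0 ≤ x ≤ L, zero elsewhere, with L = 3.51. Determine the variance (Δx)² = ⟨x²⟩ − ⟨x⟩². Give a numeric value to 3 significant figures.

0.389

Compute ⟨x⟩ and ⟨x²⟩ separately, then (Δx)² = ⟨x²⟩ − ⟨x⟩².
On 0 ≤ x ≤ L (j ≠ l): ∫sin²(jπx/L) dx = L/2, ∫sin(jπx/L)·sin(lπx/L) dx = 0; diagonal moments ∫x·sin²(jπx/L) dx = L²/4, ∫x²·sin²(jπx/L) dx = L³·(1/6 − 1/(4j²π²)); cross terms ∫x·sin(jπx/L)·sin(lπx/L) dx = 0 for j + l even and −4jlL²/(π²(j² − l²)²) for j + l odd, ∫x²·sin(jπx/L)·sin(lπx/L) dx = (−1)^(j+l)·4jlL³/(π²(j² − l²)²); higher powers the same way via product-to-sum and parts.
Normalization: ∫|ψ|² dx = 10.379.
⟨x⟩ = 1.7550 and ⟨x²⟩ = 3.4687.
(Δx)² = 3.4687 − (1.7550)² = 0.38871.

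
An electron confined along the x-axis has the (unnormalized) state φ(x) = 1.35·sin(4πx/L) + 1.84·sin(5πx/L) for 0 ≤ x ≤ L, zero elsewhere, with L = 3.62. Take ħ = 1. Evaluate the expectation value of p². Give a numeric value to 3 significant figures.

p² φ = −ħ² d²φ/dx²; ⟨p²⟩ = −ħ² ∫ φ*·φ'' dx / ∫|φ|² dx.
d²/dx² sin(jπx/L) = −(jπ/L)²·sin(jπx/L); on 0 ≤ x ≤ L, ∫sin²(jπx/L) dx = L/2 and ∫sin(jπx/L)·sin(lπx/L) dx = 0 for j ≠ l, so only diagonal terms survive in ∫|φ|² and ∫φ·φ″; ∫φ·φ′ dx = [φ²/2] between the walls = 0.
State is unnormalized: ∫|φ|² dx = 9.4267, and ∫φ*·(−ħ² φ'') dx = 155.13, so ⟨p²⟩ = 155.13 / 9.4267.
⟨p²⟩ = 16.457.

16.5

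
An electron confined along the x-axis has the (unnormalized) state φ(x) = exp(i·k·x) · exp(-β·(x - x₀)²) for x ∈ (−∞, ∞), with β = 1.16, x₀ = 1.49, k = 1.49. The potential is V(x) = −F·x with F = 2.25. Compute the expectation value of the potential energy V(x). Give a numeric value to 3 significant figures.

-3.35

⟨V⟩ = ∫ V(x)·|φ|² dx / ∫|φ|² dx.
Gaussian moments (u = x − x₀): ∫u^(2j)·e^(−2βu²) du = (2j−1)!!/(4β)^j · √(π/(2β)), odd powers integrate to 0; here √(π/(2β)) = 1.1637.
State is unnormalized: ∫|φ|² dx = 1.1637, and ∫φ*·V(x)·φ dx = -3.9012, so ⟨V⟩ = -3.9012 / 1.1637.
⟨V⟩ = -3.3525.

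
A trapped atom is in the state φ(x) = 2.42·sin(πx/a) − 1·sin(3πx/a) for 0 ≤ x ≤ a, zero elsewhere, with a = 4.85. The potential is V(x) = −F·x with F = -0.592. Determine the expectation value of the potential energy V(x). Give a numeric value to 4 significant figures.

⟨V⟩ = ∫ V(x)·|φ|² dx / ∫|φ|² dx.
On 0 ≤ x ≤ a (j ≠ l): ∫sin²(jπx/a) dx = a/2, ∫sin(jπx/a)·sin(lπx/a) dx = 0; diagonal moments ∫x·sin²(jπx/a) dx = a²/4, ∫x²·sin²(jπx/a) dx = a³·(1/6 − 1/(4j²π²)); cross terms ∫x·sin(jπx/a)·sin(lπx/a) dx = 0 for j + l even and −4jla²/(π²(j² − l²)²) for j + l odd, ∫x²·sin(jπx/a)·sin(lπx/a) dx = (−1)^(j+l)·4jla³/(π²(j² − l²)²); higher powers the same way via product-to-sum and parts.
State is unnormalized: ∫|φ|² dx = 16.627, and ∫φ*·V(x)·φ dx = 23.869, so ⟨V⟩ = 23.869 / 16.627.
⟨V⟩ = 1.4356.

1.436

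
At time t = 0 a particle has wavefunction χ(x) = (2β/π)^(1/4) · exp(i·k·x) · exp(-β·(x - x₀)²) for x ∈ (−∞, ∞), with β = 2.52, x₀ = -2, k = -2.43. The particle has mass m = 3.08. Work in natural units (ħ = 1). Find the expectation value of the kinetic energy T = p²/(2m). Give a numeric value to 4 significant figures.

1.368

T = −(ħ²/2m) d²/dx², so ⟨T⟩ = −(ħ²/2m) ∫ χ*·χ'' dx; with m = 3.08.
Gaussian moments (u = x − x₀): ∫u^(2j)·e^(−2βu²) du = (2j−1)!!/(4β)^j · √(π/(2β)), odd powers integrate to 0; here √(π/(2β)) = 0.78951. Derivatives: χ′ = (ik − 2βu)·χ, χ″ = ((ik − 2βu)² − 2β)·χ; the odd-in-u pieces drop out.
⟨T⟩ = 1.3677.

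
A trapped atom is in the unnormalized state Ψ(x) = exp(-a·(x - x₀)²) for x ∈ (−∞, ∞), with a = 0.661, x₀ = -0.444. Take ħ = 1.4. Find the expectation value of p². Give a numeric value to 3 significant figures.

1.30

p² Ψ = −ħ² d²Ψ/dx²; ⟨p²⟩ = −ħ² ∫ Ψ*·Ψ'' dx / ∫|Ψ|² dx.
Gaussian moments (u = x − x₀): ∫u^(2j)·e^(−2au²) du = (2j−1)!!/(4a)^j · √(π/(2a)), odd powers integrate to 0; here √(π/(2a)) = 1.5416. Derivatives: d/dx e^(−au²) = −2au·e^(−au²), d²/dx² e^(−au²) = (4a²u² − 2a)·e^(−au²).
State is unnormalized: ∫|Ψ|² dx = 1.5416, and ∫Ψ*·(−ħ² Ψ'') dx = 1.9972, so ⟨p²⟩ = 1.9972 / 1.5416.
⟨p²⟩ = 1.2956.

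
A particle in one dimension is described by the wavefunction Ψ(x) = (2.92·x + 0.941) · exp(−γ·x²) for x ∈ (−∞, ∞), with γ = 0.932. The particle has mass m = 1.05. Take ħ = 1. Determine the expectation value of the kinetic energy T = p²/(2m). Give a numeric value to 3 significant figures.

T = −(ħ²/2m) d²/dx², so ⟨T⟩ = −(ħ²/2m) ∫ Ψ*·Ψ'' dx / ∫|Ψ|² dx; with m = 1.05.
Expand each integrand as polynomial × e^(−2γx²) and use ∫x^(2j)·e^(−2γx²) dx = (2j−1)!!/(4γ)^j · √(π/(2γ)), odd powers → 0; here √(π/(2γ)) = 1.2982. Differentiate with the product rule, d/dx e^(−γx²) = −2γx·e^(−γx²).
State is unnormalized: ∫|Ψ|² dx = 4.1188, and ∫Ψ*·(−ħ²/2m · Ψ'') dx = 4.4635, so ⟨T⟩ = 4.4635 / 4.1188.
⟨T⟩ = 1.0837.

1.08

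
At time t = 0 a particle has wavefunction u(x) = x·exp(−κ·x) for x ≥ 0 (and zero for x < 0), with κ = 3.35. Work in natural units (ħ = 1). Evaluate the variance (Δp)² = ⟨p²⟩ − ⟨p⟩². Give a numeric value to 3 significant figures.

11.2

Compute ⟨p⟩ and ⟨p²⟩ separately; (Δp)² = ⟨p²⟩ − ⟨p⟩².
Differentiate x·exp(−κ·x) with the product rule; every integrand then reduces to terms xʲ·e^(−2κx) on [0, ∞), with ∫₀^∞ xʲ·e^(−2κx) dx = j!/(2κ)^(j+1).
Normalization: ∫|u|² dx = 0.0066498.
⟨p⟩ = 0.0000 and ⟨p²⟩ = 11.223.
(Δp)² = 11.223 − (0.0000)² = 11.223.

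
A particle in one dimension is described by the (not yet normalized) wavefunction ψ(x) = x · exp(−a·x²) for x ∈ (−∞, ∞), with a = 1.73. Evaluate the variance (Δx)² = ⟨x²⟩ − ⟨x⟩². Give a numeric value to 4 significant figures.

0.4335

Compute ⟨x⟩ and ⟨x²⟩ separately, then (Δx)² = ⟨x²⟩ − ⟨x⟩².
Expand each integrand as polynomial × e^(−2ax²) and use ∫x^(2j)·e^(−2ax²) dx = (2j−1)!!/(4a)^j · √(π/(2a)), odd powers → 0; here √(π/(2a)) = 0.95288.
Normalization: ∫|ψ|² dx = 0.13770.
⟨x⟩ = 0.0000 and ⟨x²⟩ = 0.43353.
(Δx)² = 0.43353 − (0.0000)² = 0.43353.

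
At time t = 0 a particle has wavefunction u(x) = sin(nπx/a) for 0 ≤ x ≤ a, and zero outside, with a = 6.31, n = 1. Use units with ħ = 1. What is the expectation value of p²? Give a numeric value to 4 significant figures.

0.2479

p² u = −ħ² d²u/dx²; ⟨p²⟩ = −ħ² ∫ u*·u'' dx / ∫|u|² dx.
d/dx sin(nπx/a) = (nπ/a)·cos(nπx/a) and d²/dx² sin(nπx/a) = −(nπ/a)²·sin(nπx/a); on 0 ≤ x ≤ a, ∫sin²(nπx/a) dx = a/2 and ∫sin(nπx/a)·cos(nπx/a) dx = 0.
State is unnormalized: ∫|u|² dx = 3.1550, and ∫u*·(−ħ² u'') dx = 0.78206, so ⟨p²⟩ = 0.78206 / 3.1550.
⟨p²⟩ = 0.24788.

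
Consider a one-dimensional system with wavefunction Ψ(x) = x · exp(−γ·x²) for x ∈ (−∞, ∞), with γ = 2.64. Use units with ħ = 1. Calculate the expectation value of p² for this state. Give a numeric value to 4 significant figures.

p² Ψ = −ħ² d²Ψ/dx²; ⟨p²⟩ = −ħ² ∫ Ψ*·Ψ'' dx / ∫|Ψ|² dx.
Expand each integrand as polynomial × e^(−2γx²) and use ∫x^(2j)·e^(−2γx²) dx = (2j−1)!!/(4γ)^j · √(π/(2γ)), odd powers → 0; here √(π/(2γ)) = 0.77136. Differentiate with the product rule, d/dx e^(−γx²) = −2γx·e^(−γx²).
State is unnormalized: ∫|Ψ|² dx = 0.073046, and ∫Ψ*·(−ħ² Ψ'') dx = 0.57852, so ⟨p²⟩ = 0.57852 / 0.073046.
⟨p²⟩ = 7.9200.

7.920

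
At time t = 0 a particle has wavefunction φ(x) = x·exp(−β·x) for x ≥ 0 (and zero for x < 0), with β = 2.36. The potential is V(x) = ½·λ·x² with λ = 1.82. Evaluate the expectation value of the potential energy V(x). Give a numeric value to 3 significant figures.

0.490

⟨V⟩ = ∫ V(x)·|φ|² dx / ∫|φ|² dx.
Every integrand reduces to terms xʲ·e^(−2βx) on [0, ∞); use ∫₀^∞ xʲ·e^(−2βx) dx = j!/(2β)^(j+1).
State is unnormalized: ∫|φ|² dx = 0.019020, and ∫φ*·V(x)·φ dx = 0.0093227, so ⟨V⟩ = 0.0093227 / 0.019020.
⟨V⟩ = 0.49016.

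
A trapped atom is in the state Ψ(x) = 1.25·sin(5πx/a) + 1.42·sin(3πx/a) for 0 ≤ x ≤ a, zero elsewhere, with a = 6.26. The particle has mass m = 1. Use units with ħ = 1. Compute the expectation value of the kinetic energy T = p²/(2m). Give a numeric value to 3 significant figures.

T = −(ħ²/2m) d²/dx², so ⟨T⟩ = −(ħ²/2m) ∫ Ψ*·Ψ'' dx / ∫|Ψ|² dx; with m = 1.
d²/dx² sin(jπx/a) = −(jπ/a)²·sin(jπx/a); on 0 ≤ x ≤ a, ∫sin²(jπx/a) dx = a/2 and ∫sin(jπx/a)·sin(lπx/a) dx = 0 for j ≠ l, so only diagonal terms survive in ∫|Ψ|² and ∫Ψ·Ψ″; ∫Ψ·Ψ′ dx = [Ψ²/2] between the walls = 0.
State is unnormalized: ∫|Ψ|² dx = 11.202, and ∫Ψ*·(−ħ²/2m · Ψ'') dx = 22.550, so ⟨T⟩ = 22.550 / 11.202.
⟨T⟩ = 2.0130.

2.01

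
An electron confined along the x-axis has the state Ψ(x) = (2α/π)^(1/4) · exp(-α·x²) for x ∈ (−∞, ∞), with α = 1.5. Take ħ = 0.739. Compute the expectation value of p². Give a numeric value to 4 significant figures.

0.8192

p² Ψ = −ħ² d²Ψ/dx²; ⟨p²⟩ = −ħ² ∫ Ψ*·Ψ'' dx.
Gaussian moments: ∫x^(2j)·e^(−2αx²) dx = (2j−1)!!/(4α)^j · √(π/(2α)), odd powers integrate to 0; here √(π/(2α)) = 1.0233. Derivatives: d/dx e^(−αx²) = −2αx·e^(−αx²), d²/dx² e^(−αx²) = (4α²x² − 2α)·e^(−αx²).
⟨p²⟩ = 0.81918.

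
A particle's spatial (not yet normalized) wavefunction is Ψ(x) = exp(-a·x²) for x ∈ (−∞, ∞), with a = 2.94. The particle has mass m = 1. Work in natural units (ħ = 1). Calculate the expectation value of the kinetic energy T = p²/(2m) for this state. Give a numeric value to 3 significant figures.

1.47

T = −(ħ²/2m) d²/dx², so ⟨T⟩ = −(ħ²/2m) ∫ Ψ*·Ψ'' dx / ∫|Ψ|² dx; with m = 1.
Gaussian moments: ∫x^(2j)·e^(−2ax²) dx = (2j−1)!!/(4a)^j · √(π/(2a)), odd powers integrate to 0; here √(π/(2a)) = 0.73095. Derivatives: d/dx e^(−ax²) = −2ax·e^(−ax²), d²/dx² e^(−ax²) = (4a²x² − 2a)·e^(−ax²).
State is unnormalized: ∫|Ψ|² dx = 0.73095, and ∫Ψ*·(−ħ²/2m · Ψ'') dx = 1.0745, so ⟨T⟩ = 1.0745 / 0.73095.
⟨T⟩ = 1.4700.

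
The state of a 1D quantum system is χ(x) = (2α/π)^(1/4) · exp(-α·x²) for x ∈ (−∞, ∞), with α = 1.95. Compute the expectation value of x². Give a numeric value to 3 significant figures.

0.128

⟨x²⟩ = ∫ x²·|χ|² dx (integrals over the domain).
Gaussian moments: ∫x^(2j)·e^(−2αx²) dx = (2j−1)!!/(4α)^j · √(π/(2α)), odd powers integrate to 0; here √(π/(2α)) = 0.89752.
⟨x²⟩ = 0.12821.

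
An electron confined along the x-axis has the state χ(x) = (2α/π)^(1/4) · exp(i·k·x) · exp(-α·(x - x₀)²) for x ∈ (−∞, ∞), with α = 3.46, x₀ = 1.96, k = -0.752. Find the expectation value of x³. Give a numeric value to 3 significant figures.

⟨x³⟩ = ∫ x³·|χ|² dx (integrals over the domain).
Gaussian moments (u = x − x₀): ∫u^(2j)·e^(−2αu²) du = (2j−1)!!/(4α)^j · √(π/(2α)), odd powers integrate to 0; here √(π/(2α)) = 0.67379.
⟨x³⟩ = 7.9544.

7.95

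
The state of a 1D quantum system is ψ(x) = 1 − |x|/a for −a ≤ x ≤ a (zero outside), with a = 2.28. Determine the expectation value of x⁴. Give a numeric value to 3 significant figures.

⟨x⁴⟩ = ∫ x⁴·|ψ|² dx / ∫|ψ|² dx (integrals over the domain).
ψ is even, so ∫ over [−a, a] = 2∫₀ᵃ with ψ = 1 − x/a there: ∫₀ᵃ (1 − x/a)² dx = a/3, ∫₀ᵃ x²(1 − x/a)² dx = a³/30, ∫₀ᵃ x⁴(1 − x/a)² dx = a⁵/105.
State is unnormalized: ∫|ψ|² dx = 1.5200, and ∫ψ*·x⁴·ψ dx = 1.1736, so ⟨x⁴⟩ = 1.1736 / 1.5200.
⟨x⁴⟩ = 0.77210.

0.772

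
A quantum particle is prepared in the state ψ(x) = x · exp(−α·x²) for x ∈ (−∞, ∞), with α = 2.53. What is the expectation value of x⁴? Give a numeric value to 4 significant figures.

⟨x⁴⟩ = ∫ x⁴·|ψ|² dx / ∫|ψ|² dx (integrals over the domain).
Expand each integrand as polynomial × e^(−2αx²) and use ∫x^(2j)·e^(−2αx²) dx = (2j−1)!!/(4α)^j · √(π/(2α)), odd powers → 0; here √(π/(2α)) = 0.78795.
State is unnormalized: ∫|ψ|² dx = 0.077861, and ∫ψ*·x⁴·ψ dx = 0.011404, so ⟨x⁴⟩ = 0.011404 / 0.077861.
⟨x⁴⟩ = 0.14646.

0.1465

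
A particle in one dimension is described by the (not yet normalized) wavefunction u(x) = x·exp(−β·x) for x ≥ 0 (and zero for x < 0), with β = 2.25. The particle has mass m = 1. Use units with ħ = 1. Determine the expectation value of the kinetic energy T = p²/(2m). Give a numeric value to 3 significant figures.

2.53

T = −(ħ²/2m) d²/dx², so ⟨T⟩ = −(ħ²/2m) ∫ u*·u'' dx / ∫|u|² dx; with m = 1.
Differentiate x·exp(−β·x) with the product rule; every integrand then reduces to terms xʲ·e^(−2βx) on [0, ∞), with ∫₀^∞ xʲ·e^(−2βx) dx = j!/(2β)^(j+1).
State is unnormalized: ∫|u|² dx = 0.021948, and ∫u*·(−ħ²/2m · u'') dx = 0.055556, so ⟨T⟩ = 0.055556 / 0.021948.
⟨T⟩ = 2.5313.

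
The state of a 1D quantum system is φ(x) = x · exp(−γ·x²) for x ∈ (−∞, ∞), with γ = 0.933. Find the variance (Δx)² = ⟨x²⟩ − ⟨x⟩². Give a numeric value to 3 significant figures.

0.804

Compute ⟨x⟩ and ⟨x²⟩ separately, then (Δx)² = ⟨x²⟩ − ⟨x⟩².
Expand each integrand as polynomial × e^(−2γx²) and use ∫x^(2j)·e^(−2γx²) dx = (2j−1)!!/(4γ)^j · √(π/(2γ)), odd powers → 0; here √(π/(2γ)) = 1.2975.
Normalization: ∫|φ|² dx = 0.34768.
⟨x⟩ = 0.0000 and ⟨x²⟩ = 0.80386.
(Δx)² = 0.80386 − (0.0000)² = 0.80386.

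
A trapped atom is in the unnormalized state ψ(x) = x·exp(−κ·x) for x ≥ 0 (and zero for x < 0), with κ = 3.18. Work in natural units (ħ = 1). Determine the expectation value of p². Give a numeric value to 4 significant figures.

10.11

p² ψ = −ħ² d²ψ/dx²; ⟨p²⟩ = −ħ² ∫ ψ*·ψ'' dx / ∫|ψ|² dx.
Differentiate x·exp(−κ·x) with the product rule; every integrand then reduces to terms xʲ·e^(−2κx) on [0, ∞), with ∫₀^∞ xʲ·e^(−2κx) dx = j!/(2κ)^(j+1).
State is unnormalized: ∫|ψ|² dx = 0.0077743, and ∫ψ*·(−ħ² ψ'') dx = 0.078616, so ⟨p²⟩ = 0.078616 / 0.0077743.
⟨p²⟩ = 10.112.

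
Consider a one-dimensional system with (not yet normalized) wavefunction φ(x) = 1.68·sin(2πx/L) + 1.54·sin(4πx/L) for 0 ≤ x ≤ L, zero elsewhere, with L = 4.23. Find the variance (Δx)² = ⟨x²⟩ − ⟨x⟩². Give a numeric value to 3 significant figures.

2.14

Compute ⟨x⟩ and ⟨x²⟩ separately, then (Δx)² = ⟨x²⟩ − ⟨x⟩².
On 0 ≤ x ≤ L (j ≠ l): ∫sin²(jπx/L) dx = L/2, ∫sin(jπx/L)·sin(lπx/L) dx = 0; diagonal moments ∫x·sin²(jπx/L) dx = L²/4, ∫x²·sin²(jπx/L) dx = L³·(1/6 − 1/(4j²π²)); cross terms ∫x·sin(jπx/L)·sin(lπx/L) dx = 0 for j + l even and −4jlL²/(π²(j² − l²)²) for j + l odd, ∫x²·sin(jπx/L)·sin(lπx/L) dx = (−1)^(j+l)·4jlL³/(π²(j² − l²)²); higher powers the same way via product-to-sum and parts.
Normalization: ∫|φ|² dx = 10.985.
⟨x⟩ = 2.1150 and ⟨x²⟩ = 6.6180.
(Δx)² = 6.6180 − (2.1150)² = 2.1448.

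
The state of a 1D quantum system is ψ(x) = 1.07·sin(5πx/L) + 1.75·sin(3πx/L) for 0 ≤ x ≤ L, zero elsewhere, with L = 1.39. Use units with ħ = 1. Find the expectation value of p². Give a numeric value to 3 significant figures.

68.2

p² ψ = −ħ² d²ψ/dx²; ⟨p²⟩ = −ħ² ∫ ψ*·ψ'' dx / ∫|ψ|² dx.
d²/dx² sin(jπx/L) = −(jπ/L)²·sin(jπx/L); on 0 ≤ x ≤ L, ∫sin²(jπx/L) dx = L/2 and ∫sin(jπx/L)·sin(lπx/L) dx = 0 for j ≠ l, so only diagonal terms survive in ∫|ψ|² and ∫ψ·ψ″; ∫ψ·ψ′ dx = [ψ²/2] between the walls = 0.
State is unnormalized: ∫|ψ|² dx = 2.9241, and ∫ψ*·(−ħ² ψ'') dx = 199.47, so ⟨p²⟩ = 199.47 / 2.9241.
⟨p²⟩ = 68.215.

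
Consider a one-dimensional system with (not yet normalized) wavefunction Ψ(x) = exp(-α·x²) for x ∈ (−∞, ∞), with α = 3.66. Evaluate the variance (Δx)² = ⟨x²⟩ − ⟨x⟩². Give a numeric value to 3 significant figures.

Compute ⟨x⟩ and ⟨x²⟩ separately, then (Δx)² = ⟨x²⟩ − ⟨x⟩².
Gaussian moments: ∫x^(2j)·e^(−2αx²) dx = (2j−1)!!/(4α)^j · √(π/(2α)), odd powers integrate to 0; here √(π/(2α)) = 0.65512.
Normalization: ∫|Ψ|² dx = 0.65512.
⟨x⟩ = 0.0000 and ⟨x²⟩ = 0.068306.
(Δx)² = 0.068306 − (0.0000)² = 0.068306.

0.0683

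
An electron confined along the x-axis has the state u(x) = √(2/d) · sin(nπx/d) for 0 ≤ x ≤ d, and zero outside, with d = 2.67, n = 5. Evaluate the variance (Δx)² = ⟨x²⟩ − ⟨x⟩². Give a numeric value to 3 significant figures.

0.580

Compute ⟨x⟩ and ⟨x²⟩ separately, then (Δx)² = ⟨x²⟩ − ⟨x⟩².
With sin²θ = (1 − cos2θ)/2 on 0 ≤ x ≤ d: ∫sin²(nπx/d) dx = d/2, ∫x·sin²(nπx/d) dx = d²/4, ∫x²·sin²(nπx/d) dx = d³·(1/6 − 1/(4n²π²)); higher powers xᵏ the same way, integrating xᵏ·cos(2nπx/d) by parts.
⟨x⟩ = 1.3350 and ⟨x²⟩ = 2.3619.
(Δx)² = 2.3619 − (1.3350)² = 0.57963.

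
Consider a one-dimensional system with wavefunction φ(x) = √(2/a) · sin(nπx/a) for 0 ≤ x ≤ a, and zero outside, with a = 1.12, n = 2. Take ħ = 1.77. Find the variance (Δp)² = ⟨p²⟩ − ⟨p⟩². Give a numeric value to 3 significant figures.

98.6

Compute ⟨p⟩ and ⟨p²⟩ separately; (Δp)² = ⟨p²⟩ − ⟨p⟩².
d/dx sin(nπx/a) = (nπ/a)·cos(nπx/a) and d²/dx² sin(nπx/a) = −(nπ/a)²·sin(nπx/a); on 0 ≤ x ≤ a, ∫sin²(nπx/a) dx = a/2 and ∫sin(nπx/a)·cos(nπx/a) dx = 0.
⟨p⟩ = 0.0000 and ⟨p²⟩ = 98.598.
(Δp)² = 98.598 − (0.0000)² = 98.598.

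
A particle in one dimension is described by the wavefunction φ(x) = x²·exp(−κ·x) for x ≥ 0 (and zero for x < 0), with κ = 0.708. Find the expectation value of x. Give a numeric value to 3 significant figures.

⟨x⟩ = ∫ x·|φ|² dx / ∫|φ|² dx (integrals over the domain).
Every integrand reduces to terms xʲ·e^(−2κx) on [0, ∞); use ∫₀^∞ xʲ·e^(−2κx) dx = j!/(2κ)^(j+1).
State is unnormalized: ∫|φ|² dx = 4.2159, and ∫φ*·x·φ dx = 14.887, so ⟨x⟩ = 14.887 / 4.2159.
⟨x⟩ = 3.5311.

3.53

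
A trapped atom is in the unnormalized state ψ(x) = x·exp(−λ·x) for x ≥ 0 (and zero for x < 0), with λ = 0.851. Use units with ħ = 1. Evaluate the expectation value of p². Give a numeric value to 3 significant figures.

p² ψ = −ħ² d²ψ/dx²; ⟨p²⟩ = −ħ² ∫ ψ*·ψ'' dx / ∫|ψ|² dx.
Differentiate x·exp(−λ·x) with the product rule; every integrand then reduces to terms xʲ·e^(−2λx) on [0, ∞), with ∫₀^∞ xʲ·e^(−2λx) dx = j!/(2λ)^(j+1).
State is unnormalized: ∫|ψ|² dx = 0.40565, and ∫ψ*·(−ħ² ψ'') dx = 0.29377, so ⟨p²⟩ = 0.29377 / 0.40565.
⟨p²⟩ = 0.72420.

0.724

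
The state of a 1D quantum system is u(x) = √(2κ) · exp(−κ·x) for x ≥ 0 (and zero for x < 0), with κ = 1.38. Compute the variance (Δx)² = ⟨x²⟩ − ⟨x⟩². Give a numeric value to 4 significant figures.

Compute ⟨x⟩ and ⟨x²⟩ separately, then (Δx)² = ⟨x²⟩ − ⟨x⟩².
Every integrand reduces to terms xʲ·e^(−2κx) on [0, ∞); use ∫₀^∞ xʲ·e^(−2κx) dx = j!/(2κ)^(j+1).
⟨x⟩ = 0.36232 and ⟨x²⟩ = 0.26255.
(Δx)² = 0.26255 − (0.36232)² = 0.13127.

0.1313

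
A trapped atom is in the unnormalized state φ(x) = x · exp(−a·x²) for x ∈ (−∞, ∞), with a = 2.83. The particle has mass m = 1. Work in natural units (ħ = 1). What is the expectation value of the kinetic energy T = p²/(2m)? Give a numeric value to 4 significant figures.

T = −(ħ²/2m) d²/dx², so ⟨T⟩ = −(ħ²/2m) ∫ φ*·φ'' dx / ∫|φ|² dx; with m = 1.
Expand each integrand as polynomial × e^(−2ax²) and use ∫x^(2j)·e^(−2ax²) dx = (2j−1)!!/(4a)^j · √(π/(2a)), odd powers → 0; here √(π/(2a)) = 0.74502. Differentiate with the product rule, d/dx e^(−ax²) = −2ax·e^(−ax²).
State is unnormalized: ∫|φ|² dx = 0.065814, and ∫φ*·(−ħ²/2m · φ'') dx = 0.27938, so ⟨T⟩ = 0.27938 / 0.065814.
⟨T⟩ = 4.2450.

4.245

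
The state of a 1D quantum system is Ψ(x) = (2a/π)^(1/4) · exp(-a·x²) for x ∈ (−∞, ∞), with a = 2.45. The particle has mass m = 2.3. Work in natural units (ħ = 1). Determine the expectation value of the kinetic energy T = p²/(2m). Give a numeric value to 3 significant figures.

0.533

T = −(ħ²/2m) d²/dx², so ⟨T⟩ = −(ħ²/2m) ∫ Ψ*·Ψ'' dx; with m = 2.3.
Gaussian moments: ∫x^(2j)·e^(−2ax²) dx = (2j−1)!!/(4a)^j · √(π/(2a)), odd powers integrate to 0; here √(π/(2a)) = 0.80071. Derivatives: d/dx e^(−ax²) = −2ax·e^(−ax²), d²/dx² e^(−ax²) = (4a²x² − 2a)·e^(−ax²).
⟨T⟩ = 0.53261.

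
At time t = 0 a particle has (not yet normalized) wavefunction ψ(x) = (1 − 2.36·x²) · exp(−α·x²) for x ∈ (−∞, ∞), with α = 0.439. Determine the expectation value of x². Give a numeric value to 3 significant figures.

⟨x²⟩ = ∫ x²·|ψ|² dx / ∫|ψ|² dx (integrals over the domain).
Expand each integrand as polynomial × e^(−2αx²) and use ∫x^(2j)·e^(−2αx²) dx = (2j−1)!!/(4α)^j · √(π/(2α)), odd powers → 0; here √(π/(2α)) = 1.8916.
State is unnormalized: ∫|ψ|² dx = 7.0571, and ∫ψ*·x²·ψ dx = 21.576, so ⟨x²⟩ = 21.576 / 7.0571.
⟨x²⟩ = 3.0574.

3.06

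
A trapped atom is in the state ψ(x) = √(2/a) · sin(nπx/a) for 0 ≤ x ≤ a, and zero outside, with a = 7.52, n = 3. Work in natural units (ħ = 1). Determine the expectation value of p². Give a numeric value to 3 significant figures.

p² ψ = −ħ² d²ψ/dx²; ⟨p²⟩ = −ħ² ∫ ψ*·ψ'' dx.
d/dx sin(nπx/a) = (nπ/a)·cos(nπx/a) and d²/dx² sin(nπx/a) = −(nπ/a)²·sin(nπx/a); on 0 ≤ x ≤ a, ∫sin²(nπx/a) dx = a/2 and ∫sin(nπx/a)·cos(nπx/a) dx = 0.
⟨p²⟩ = 1.5707.

1.57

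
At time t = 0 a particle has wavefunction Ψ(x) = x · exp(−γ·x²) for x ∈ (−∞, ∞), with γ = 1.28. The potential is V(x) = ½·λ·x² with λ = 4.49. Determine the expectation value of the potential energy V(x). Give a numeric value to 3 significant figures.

1.32

⟨V⟩ = ∫ V(x)·|Ψ|² dx / ∫|Ψ|² dx.
Expand each integrand as polynomial × e^(−2γx²) and use ∫x^(2j)·e^(−2γx²) dx = (2j−1)!!/(4γ)^j · √(π/(2γ)), odd powers → 0; here √(π/(2γ)) = 1.1078.
State is unnormalized: ∫|Ψ|² dx = 0.21636, and ∫Ψ*·V(x)·Ψ dx = 0.28461, so ⟨V⟩ = 0.28461 / 0.21636.
⟨V⟩ = 1.3154.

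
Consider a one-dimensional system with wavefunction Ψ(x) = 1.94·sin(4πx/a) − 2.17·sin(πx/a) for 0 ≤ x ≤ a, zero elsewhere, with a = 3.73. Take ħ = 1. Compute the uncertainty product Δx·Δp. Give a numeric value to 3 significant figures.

2.01

Δx = √(⟨x²⟩−⟨x⟩²), Δp = √(⟨p²⟩−⟨p⟩²).
On 0 ≤ x ≤ a (j ≠ l): ∫sin²(jπx/a) dx = a/2, ∫sin(jπx/a)·sin(lπx/a) dx = 0; diagonal moments ∫x·sin²(jπx/a) dx = a²/4, ∫x²·sin²(jπx/a) dx = a³·(1/6 − 1/(4j²π²)); cross terms ∫x·sin(jπx/a)·sin(lπx/a) dx = 0 for j + l even and −4jla²/(π²(j² − l²)²) for j + l odd, ∫x²·sin(jπx/a)·sin(lπx/a) dx = (−1)^(j+l)·4jla³/(π²(j² − l²)²); higher powers the same way via product-to-sum and parts. d²/dx² sin(jπx/a) = −(jπ/a)²·sin(jπx/a); on 0 ≤ x ≤ a, ∫sin²(jπx/a) dx = a/2 and ∫sin(jπx/a)·sin(lπx/a) dx = 0 for j ≠ l, so only diagonal terms survive in ∫|Ψ|² and ∫Ψ·Ψ″; ∫Ψ·Ψ′ dx = [Ψ²/2] between the walls = 0.
Normalization: ∫|Ψ|² dx = 15.801.
⟨x⟩ = 1.9184, ⟨x²⟩ = 4.4256 ⇒ Δx = 0.86328.
⟨p⟩ = 0.0000, ⟨p²⟩ = 5.4362 ⇒ Δp = 2.3316.
Δx·Δp = 2.0128.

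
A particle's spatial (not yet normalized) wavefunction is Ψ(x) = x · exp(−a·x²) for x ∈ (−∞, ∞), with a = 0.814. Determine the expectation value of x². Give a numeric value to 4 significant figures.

0.9214

⟨x²⟩ = ∫ x²·|Ψ|² dx / ∫|Ψ|² dx (integrals over the domain).
Expand each integrand as polynomial × e^(−2ax²) and use ∫x^(2j)·e^(−2ax²) dx = (2j−1)!!/(4a)^j · √(π/(2a)), odd powers → 0; here √(π/(2a)) = 1.3891.
State is unnormalized: ∫|Ψ|² dx = 0.42664, and ∫Ψ*·x²·Ψ dx = 0.39310, so ⟨x²⟩ = 0.39310 / 0.42664.
⟨x²⟩ = 0.92138.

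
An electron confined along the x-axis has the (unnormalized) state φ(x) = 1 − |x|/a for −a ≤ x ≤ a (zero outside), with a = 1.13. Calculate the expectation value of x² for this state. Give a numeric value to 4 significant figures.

⟨x²⟩ = ∫ x²·|φ|² dx / ∫|φ|² dx (integrals over the domain).
φ is even, so ∫ over [−a, a] = 2∫₀ᵃ with φ = 1 − x/a there: ∫₀ᵃ (1 − x/a)² dx = a/3, ∫₀ᵃ x²(1 − x/a)² dx = a³/30, ∫₀ᵃ x⁴(1 − x/a)² dx = a⁵/105.
State is unnormalized: ∫|φ|² dx = 0.75333, and ∫φ*·x²·φ dx = 0.096193, so ⟨x²⟩ = 0.096193 / 0.75333.
⟨x²⟩ = 0.12769.

0.1277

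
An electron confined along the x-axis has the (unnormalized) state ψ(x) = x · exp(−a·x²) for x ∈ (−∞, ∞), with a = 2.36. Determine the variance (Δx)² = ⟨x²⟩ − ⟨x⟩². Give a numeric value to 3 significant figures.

0.318

Compute ⟨x⟩ and ⟨x²⟩ separately, then (Δx)² = ⟨x²⟩ − ⟨x⟩².
Expand each integrand as polynomial × e^(−2ax²) and use ∫x^(2j)·e^(−2ax²) dx = (2j−1)!!/(4a)^j · √(π/(2a)), odd powers → 0; here √(π/(2a)) = 0.81584.
Normalization: ∫|ψ|² dx = 0.086424.
⟨x⟩ = 0.0000 and ⟨x²⟩ = 0.31780.
(Δx)² = 0.31780 − (0.0000)² = 0.31780.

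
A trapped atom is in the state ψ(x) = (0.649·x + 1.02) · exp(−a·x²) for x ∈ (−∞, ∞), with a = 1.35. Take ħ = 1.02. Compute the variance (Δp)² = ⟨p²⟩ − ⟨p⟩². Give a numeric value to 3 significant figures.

Compute ⟨p⟩ and ⟨p²⟩ separately; (Δp)² = ⟨p²⟩ − ⟨p⟩².
Expand each integrand as polynomial × e^(−2ax²) and use ∫x^(2j)·e^(−2ax²) dx = (2j−1)!!/(4a)^j · √(π/(2a)), odd powers → 0; here √(π/(2a)) = 1.0787. Differentiate with the product rule, d/dx e^(−ax²) = −2ax·e^(−ax²).
Normalization: ∫|ψ|² dx = 1.2064.
⟨p⟩ = 0.0000 and ⟨p²⟩ = 1.6005.
(Δp)² = 1.6005 − (0.0000)² = 1.6005.

1.60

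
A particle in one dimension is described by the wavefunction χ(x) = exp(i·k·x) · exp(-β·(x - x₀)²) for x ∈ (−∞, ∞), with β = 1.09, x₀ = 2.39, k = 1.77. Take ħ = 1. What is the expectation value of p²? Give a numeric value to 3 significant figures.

4.22

p² χ = −ħ² d²χ/dx²; ⟨p²⟩ = −ħ² ∫ χ*·χ'' dx / ∫|χ|² dx.
Gaussian moments (u = x − x₀): ∫u^(2j)·e^(−2βu²) du = (2j−1)!!/(4β)^j · √(π/(2β)), odd powers integrate to 0; here √(π/(2β)) = 1.2005. Derivatives: χ′ = (ik − 2βu)·χ, χ″ = ((ik − 2βu)² − 2β)·χ; the odd-in-u pieces drop out.
State is unnormalized: ∫|χ|² dx = 1.2005, and ∫χ*·(−ħ² χ'') dx = 5.0694, so ⟨p²⟩ = 5.0694 / 1.2005.
⟨p²⟩ = 4.2229.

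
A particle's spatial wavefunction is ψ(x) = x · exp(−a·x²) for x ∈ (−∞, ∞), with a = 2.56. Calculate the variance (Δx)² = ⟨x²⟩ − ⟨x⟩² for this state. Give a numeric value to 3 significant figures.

Compute ⟨x⟩ and ⟨x²⟩ separately, then (Δx)² = ⟨x²⟩ − ⟨x⟩².
Expand each integrand as polynomial × e^(−2ax²) and use ∫x^(2j)·e^(−2ax²) dx = (2j−1)!!/(4a)^j · √(π/(2a)), odd powers → 0; here √(π/(2a)) = 0.78332.
Normalization: ∫|ψ|² dx = 0.076496.
⟨x⟩ = 0.0000 and ⟨x²⟩ = 0.29297.
(Δx)² = 0.29297 − (0.0000)² = 0.29297.

0.293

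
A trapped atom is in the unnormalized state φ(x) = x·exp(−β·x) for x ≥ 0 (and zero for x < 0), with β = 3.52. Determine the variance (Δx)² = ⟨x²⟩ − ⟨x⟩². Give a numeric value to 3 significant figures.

Compute ⟨x⟩ and ⟨x²⟩ separately, then (Δx)² = ⟨x²⟩ − ⟨x⟩².
Every integrand reduces to terms xʲ·e^(−2βx) on [0, ∞); use ∫₀^∞ xʲ·e^(−2βx) dx = j!/(2β)^(j+1).
Normalization: ∫|φ|² dx = 0.0057321.
⟨x⟩ = 0.42614 and ⟨x²⟩ = 0.24212.
(Δx)² = 0.24212 − (0.42614)² = 0.060531.

0.0605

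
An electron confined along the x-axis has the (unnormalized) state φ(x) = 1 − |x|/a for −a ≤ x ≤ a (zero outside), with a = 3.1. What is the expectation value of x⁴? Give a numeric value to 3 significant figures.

2.64

⟨x⁴⟩ = ∫ x⁴·|φ|² dx / ∫|φ|² dx (integrals over the domain).
φ is even, so ∫ over [−a, a] = 2∫₀ᵃ with φ = 1 − x/a there: ∫₀ᵃ (1 − x/a)² dx = a/3, ∫₀ᵃ x²(1 − x/a)² dx = a³/30, ∫₀ᵃ x⁴(1 − x/a)² dx = a⁵/105.
State is unnormalized: ∫|φ|² dx = 2.0667, and ∫φ*·x⁴·φ dx = 5.4532, so ⟨x⁴⟩ = 5.4532 / 2.0667.
⟨x⁴⟩ = 2.6386.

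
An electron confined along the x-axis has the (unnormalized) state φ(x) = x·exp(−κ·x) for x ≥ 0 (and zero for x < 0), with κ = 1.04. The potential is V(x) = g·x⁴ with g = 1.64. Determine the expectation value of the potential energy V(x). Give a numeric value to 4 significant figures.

⟨V⟩ = ∫ V(x)·|φ|² dx / ∫|φ|² dx.
Every integrand reduces to terms xʲ·e^(−2κx) on [0, ∞); use ∫₀^∞ xʲ·e^(−2κx) dx = j!/(2κ)^(j+1).
State is unnormalized: ∫|φ|² dx = 0.22225, and ∫φ*·V(x)·φ dx = 7.0102, so ⟨V⟩ = 7.0102 / 0.22225.
⟨V⟩ = 31.542.

31.54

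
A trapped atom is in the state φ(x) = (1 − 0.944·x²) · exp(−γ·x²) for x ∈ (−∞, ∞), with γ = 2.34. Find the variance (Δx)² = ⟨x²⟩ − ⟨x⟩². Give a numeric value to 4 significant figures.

0.07057

Compute ⟨x⟩ and ⟨x²⟩ separately, then (Δx)² = ⟨x²⟩ − ⟨x⟩².
Expand each integrand as polynomial × e^(−2γx²) and use ∫x^(2j)·e^(−2γx²) dx = (2j−1)!!/(4γ)^j · √(π/(2γ)), odd powers → 0; here √(π/(2γ)) = 0.81932.
Normalization: ∫|φ|² dx = 0.67905.
⟨x⟩ = 0.0000 and ⟨x²⟩ = 0.070569.
(Δx)² = 0.070569 − (0.0000)² = 0.070569.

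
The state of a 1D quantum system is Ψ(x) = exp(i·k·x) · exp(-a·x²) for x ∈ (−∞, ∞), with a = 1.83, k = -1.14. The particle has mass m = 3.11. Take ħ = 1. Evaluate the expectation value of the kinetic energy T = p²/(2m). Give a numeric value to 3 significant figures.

0.503

T = −(ħ²/2m) d²/dx², so ⟨T⟩ = −(ħ²/2m) ∫ Ψ*·Ψ'' dx / ∫|Ψ|² dx; with m = 3.11.
Gaussian moments: ∫x^(2j)·e^(−2ax²) dx = (2j−1)!!/(4a)^j · √(π/(2a)), odd powers integrate to 0; here √(π/(2a)) = 0.92648. Derivatives: Ψ′ = (ik − 2ax)·Ψ, Ψ″ = ((ik − 2ax)² − 2a)·Ψ; the odd-in-x pieces drop out.
State is unnormalized: ∫|Ψ|² dx = 0.92648, and ∫Ψ*·(−ħ²/2m · Ψ'') dx = 0.46616, so ⟨T⟩ = 0.46616 / 0.92648.
⟨T⟩ = 0.50315.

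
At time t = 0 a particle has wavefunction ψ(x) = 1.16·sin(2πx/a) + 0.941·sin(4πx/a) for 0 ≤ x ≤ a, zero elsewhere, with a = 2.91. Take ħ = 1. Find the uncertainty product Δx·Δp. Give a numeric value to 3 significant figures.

Δx = √(⟨x²⟩−⟨x⟩²), Δp = √(⟨p²⟩−⟨p⟩²).
On 0 ≤ x ≤ a (j ≠ l): ∫sin²(jπx/a) dx = a/2, ∫sin(jπx/a)·sin(lπx/a) dx = 0; diagonal moments ∫x·sin²(jπx/a) dx = a²/4, ∫x²·sin²(jπx/a) dx = a³·(1/6 − 1/(4j²π²)); cross terms ∫x·sin(jπx/a)·sin(lπx/a) dx = 0 for j + l even and −4jla²/(π²(j² − l²)²) for j + l odd, ∫x²·sin(jπx/a)·sin(lπx/a) dx = (−1)^(j+l)·4jla³/(π²(j² − l²)²); higher powers the same way via product-to-sum and parts. d²/dx² sin(jπx/a) = −(jπ/a)²·sin(jπx/a); on 0 ≤ x ≤ a, ∫sin²(jπx/a) dx = a/2 and ∫sin(jπx/a)·sin(lπx/a) dx = 0 for j ≠ l, so only diagonal terms survive in ∫|ψ|² and ∫ψ·ψ″; ∫ψ·ψ′ dx = [ψ²/2] between the walls = 0.
Normalization: ∫|ψ|² dx = 3.2462.
⟨x⟩ = 1.4550, ⟨x²⟩ = 3.1205 ⇒ Δx = 1.0017.
⟨p⟩ = 0.0000, ⟨p²⟩ = 10.213 ⇒ Δp = 3.1958.
Δx·Δp = 3.2013.

3.20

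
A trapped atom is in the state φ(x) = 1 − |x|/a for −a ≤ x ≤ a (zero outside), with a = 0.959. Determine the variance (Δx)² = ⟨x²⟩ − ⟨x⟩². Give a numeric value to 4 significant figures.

0.09197

Compute ⟨x⟩ and ⟨x²⟩ separately, then (Δx)² = ⟨x²⟩ − ⟨x⟩².
φ is even, so ∫ over [−a, a] = 2∫₀ᵃ with φ = 1 − x/a there: ∫₀ᵃ (1 − x/a)² dx = a/3, ∫₀ᵃ x²(1 − x/a)² dx = a³/30, ∫₀ᵃ x⁴(1 − x/a)² dx = a⁵/105.
Normalization: ∫|φ|² dx = 0.63933.
⟨x⟩ = 0.0000 and ⟨x²⟩ = 0.091968.
(Δx)² = 0.091968 − (0.0000)² = 0.091968.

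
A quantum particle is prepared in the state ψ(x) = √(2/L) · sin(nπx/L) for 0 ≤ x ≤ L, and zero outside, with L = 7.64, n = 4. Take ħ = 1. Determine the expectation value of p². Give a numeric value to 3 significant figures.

2.71

p² ψ = −ħ² d²ψ/dx²; ⟨p²⟩ = −ħ² ∫ ψ*·ψ'' dx.
d/dx sin(nπx/L) = (nπ/L)·cos(nπx/L) and d²/dx² sin(nπx/L) = −(nπ/L)²·sin(nπx/L); on 0 ≤ x ≤ L, ∫sin²(nπx/L) dx = L/2 and ∫sin(nπx/L)·cos(nπx/L) dx = 0.
⟨p²⟩ = 2.7054.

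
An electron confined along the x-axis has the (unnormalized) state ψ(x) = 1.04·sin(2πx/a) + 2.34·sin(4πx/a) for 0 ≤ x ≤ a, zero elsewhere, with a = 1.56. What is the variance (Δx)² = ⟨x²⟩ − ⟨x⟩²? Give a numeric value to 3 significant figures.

Compute ⟨x⟩ and ⟨x²⟩ separately, then (Δx)² = ⟨x²⟩ − ⟨x⟩².
On 0 ≤ x ≤ a (j ≠ l): ∫sin²(jπx/a) dx = a/2, ∫sin(jπx/a)·sin(lπx/a) dx = 0; diagonal moments ∫x·sin²(jπx/a) dx = a²/4, ∫x²·sin²(jπx/a) dx = a³·(1/6 − 1/(4j²π²)); cross terms ∫x·sin(jπx/a)·sin(lπx/a) dx = 0 for j + l even and −4jla²/(π²(j² − l²)²) for j + l odd, ∫x²·sin(jπx/a)·sin(lπx/a) dx = (−1)^(j+l)·4jla³/(π²(j² − l²)²); higher powers the same way via product-to-sum and parts.
Normalization: ∫|ψ|² dx = 5.1146.
⟨x⟩ = 0.78000 and ⟨x²⟩ = 0.88103.
(Δx)² = 0.88103 − (0.78000)² = 0.27263.

0.273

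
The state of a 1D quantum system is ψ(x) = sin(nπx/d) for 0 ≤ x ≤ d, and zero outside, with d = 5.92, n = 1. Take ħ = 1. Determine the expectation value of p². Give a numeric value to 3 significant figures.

0.282

p² ψ = −ħ² d²ψ/dx²; ⟨p²⟩ = −ħ² ∫ ψ*·ψ'' dx / ∫|ψ|² dx.
d/dx sin(nπx/d) = (nπ/d)·cos(nπx/d) and d²/dx² sin(nπx/d) = −(nπ/d)²·sin(nπx/d); on 0 ≤ x ≤ d, ∫sin²(nπx/d) dx = d/2 and ∫sin(nπx/d)·cos(nπx/d) dx = 0.
State is unnormalized: ∫|ψ|² dx = 2.9600, and ∫ψ*·(−ħ² ψ'') dx = 0.83358, so ⟨p²⟩ = 0.83358 / 2.9600.
⟨p²⟩ = 0.28162.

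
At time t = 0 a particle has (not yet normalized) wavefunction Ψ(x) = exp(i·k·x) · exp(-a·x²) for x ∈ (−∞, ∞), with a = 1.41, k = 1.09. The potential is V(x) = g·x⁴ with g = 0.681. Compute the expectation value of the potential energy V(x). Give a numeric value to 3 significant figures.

⟨V⟩ = ∫ V(x)·|Ψ|² dx / ∫|Ψ|² dx.
Gaussian moments: ∫x^(2j)·e^(−2ax²) dx = (2j−1)!!/(4a)^j · √(π/(2a)), odd powers integrate to 0; here √(π/(2a)) = 1.0555.
State is unnormalized: ∫|Ψ|² dx = 1.0555, and ∫Ψ*·V(x)·Ψ dx = 0.067789, so ⟨V⟩ = 0.067789 / 1.0555.
⟨V⟩ = 0.064226.

0.0642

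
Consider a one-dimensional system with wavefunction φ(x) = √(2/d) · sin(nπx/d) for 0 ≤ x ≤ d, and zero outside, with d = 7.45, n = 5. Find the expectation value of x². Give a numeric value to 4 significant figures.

18.39

⟨x²⟩ = ∫ x²·|φ|² dx (integrals over the domain).
With sin²θ = (1 − cos2θ)/2 on 0 ≤ x ≤ d: ∫sin²(nπx/d) dx = d/2, ∫x·sin²(nπx/d) dx = d²/4, ∫x²·sin²(nπx/d) dx = d³·(1/6 − 1/(4n²π²)); higher powers xᵏ the same way, integrating xᵏ·cos(2nπx/d) by parts.
⟨x²⟩ = 18.388.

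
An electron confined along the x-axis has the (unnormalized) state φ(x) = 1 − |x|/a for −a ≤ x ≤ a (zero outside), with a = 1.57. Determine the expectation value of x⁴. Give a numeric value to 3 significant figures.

⟨x⁴⟩ = ∫ x⁴·|φ|² dx / ∫|φ|² dx (integrals over the domain).
φ is even, so ∫ over [−a, a] = 2∫₀ᵃ with φ = 1 − x/a there: ∫₀ᵃ (1 − x/a)² dx = a/3, ∫₀ᵃ x²(1 − x/a)² dx = a³/30, ∫₀ᵃ x⁴(1 − x/a)² dx = a⁵/105.
State is unnormalized: ∫|φ|² dx = 1.0467, and ∫φ*·x⁴·φ dx = 0.18169, so ⟨x⁴⟩ = 0.18169 / 1.0467.
⟨x⁴⟩ = 0.17359.

0.174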